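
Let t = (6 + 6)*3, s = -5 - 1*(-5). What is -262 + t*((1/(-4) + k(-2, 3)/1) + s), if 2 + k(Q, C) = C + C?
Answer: -127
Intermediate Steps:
k(Q, C) = -2 + 2*C (k(Q, C) = -2 + (C + C) = -2 + 2*C)
s = 0 (s = -5 + 5 = 0)
t = 36 (t = 12*3 = 36)
-262 + t*((1/(-4) + k(-2, 3)/1) + s) = -262 + 36*((1/(-4) + (-2 + 2*3)/1) + 0) = -262 + 36*((1*(-1/4) + (-2 + 6)*1) + 0) = -262 + 36*((-1/4 + 4*1) + 0) = -262 + 36*((-1/4 + 4) + 0) = -262 + 36*(15/4 + 0) = -262 + 36*(15/4) = -262 + 135 = -127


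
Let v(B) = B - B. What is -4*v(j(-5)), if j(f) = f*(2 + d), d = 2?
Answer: 0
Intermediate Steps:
j(f) = 4*f (j(f) = f*(2 + 2) = f*4 = 4*f)
v(B) = 0
-4*v(j(-5)) = -4*0 = 0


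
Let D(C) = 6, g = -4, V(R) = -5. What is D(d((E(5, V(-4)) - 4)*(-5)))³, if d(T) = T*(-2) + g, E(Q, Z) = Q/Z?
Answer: 216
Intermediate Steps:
d(T) = -4 - 2*T (d(T) = T*(-2) - 4 = -2*T - 4 = -4 - 2*T)
D(d((E(5, V(-4)) - 4)*(-5)))³ = 6³ = 216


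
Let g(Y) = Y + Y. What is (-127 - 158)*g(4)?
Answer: -2280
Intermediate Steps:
g(Y) = 2*Y
(-127 - 158)*g(4) = (-127 - 158)*(2*4) = -285*8 = -2280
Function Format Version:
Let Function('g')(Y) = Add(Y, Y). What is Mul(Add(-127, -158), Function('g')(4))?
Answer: -2280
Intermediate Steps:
Function('g')(Y) = Mul(2, Y)
Mul(Add(-127, -158), Function('g')(4)) = Mul(Add(-127, -158), Mul(2, 4)) = Mul(-285, 8) = -2280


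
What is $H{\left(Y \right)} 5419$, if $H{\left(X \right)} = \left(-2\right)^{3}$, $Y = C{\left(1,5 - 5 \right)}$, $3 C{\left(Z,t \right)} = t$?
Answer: $-43352$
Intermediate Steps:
$C{\left(Z,t \right)} = \frac{t}{3}$
$Y = 0$ ($Y = \frac{5 - 5}{3} = \frac{1}{3} \cdot 0 = 0$)
$H{\left(X \right)} = -8$
$H{\left(Y \right)} 5419 = \left(-8\right) 5419 = -43352$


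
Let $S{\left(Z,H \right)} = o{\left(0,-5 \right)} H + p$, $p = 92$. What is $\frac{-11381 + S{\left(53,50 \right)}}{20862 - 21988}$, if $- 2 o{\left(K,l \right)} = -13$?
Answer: $\frac{5482}{563} \approx 9.7371$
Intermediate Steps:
$o{\left(K,l \right)} = \frac{13}{2}$ ($o{\left(K,l \right)} = \left(- \frac{1}{2}\right) \left(-13\right) = \frac{13}{2}$)
$S{\left(Z,H \right)} = 92 + \frac{13 H}{2}$ ($S{\left(Z,H \right)} = \frac{13 H}{2} + 92 = 92 + \frac{13 H}{2}$)
$\frac{-11381 + S{\left(53,50 \right)}}{20862 - 21988} = \frac{-11381 + \left(92 + \frac{13}{2} \cdot 50\right)}{20862 - 21988} = \frac{-11381 + \left(92 + 325\right)}{-1126} = \left(-11381 + 417\right) \left(- \frac{1}{1126}\right) = \left(-10964\right) \left(- \frac{1}{1126}\right) = \frac{5482}{563}$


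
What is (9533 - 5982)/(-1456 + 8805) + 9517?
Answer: 69943984/7349 ≈ 9517.5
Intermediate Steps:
(9533 - 5982)/(-1456 + 8805) + 9517 = 3551/7349 + 9517 = 69943984/7349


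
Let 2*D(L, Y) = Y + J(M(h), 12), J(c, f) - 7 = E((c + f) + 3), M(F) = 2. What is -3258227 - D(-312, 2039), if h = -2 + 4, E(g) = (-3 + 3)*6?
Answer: -3259250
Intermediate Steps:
E(g) = 0 (E(g) = 0*6 = 0)
h = 2
J(c, f) = 7 (J(c, f) = 7 + 0 = 7)
D(L, Y) = 7/2 + Y/2 (D(L, Y) = (Y + 7)/2 = (7 + Y)/2 = 7/2 + Y/2)
-3258227 - D(-312, 2039) = -3258227 - (7/2 + (½)*2039) = -3258227 - (7/2 + 2039/2) = -3258227 - 1*1023 = -3258227 - 1023 = -3259250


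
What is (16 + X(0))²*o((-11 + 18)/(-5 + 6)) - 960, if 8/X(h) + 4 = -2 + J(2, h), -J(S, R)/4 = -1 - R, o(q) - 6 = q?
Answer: 912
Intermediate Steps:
o(q) = 6 + q
J(S, R) = 4 + 4*R (J(S, R) = -4*(-1 - R) = 4 + 4*R)
X(h) = 8/(-2 + 4*h) (X(h) = 8/(-4 + (-2 + (4 + 4*h))) = 8/(-4 + (2 + 4*h)) = 8/(-2 + 4*h))
(16 + X(0))²*o((-11 + 18)/(-5 + 6)) - 960 = (16 + 4/(-1 + 2*0))²*(6 + (-11 + 18)/(-5 + 6)) - 960 = (16 + 4/(-1 + 0))²*(6 + 7/1) - 960 = (16 + 4/(-1))²*(6 + 7*1) - 960 = (16 + 4*(-1))²*(6 + 7) - 960 = (16 - 4)²*13 - 960 = 12²*13 - 960 = 144*13 - 960 = 1872 - 960 = 912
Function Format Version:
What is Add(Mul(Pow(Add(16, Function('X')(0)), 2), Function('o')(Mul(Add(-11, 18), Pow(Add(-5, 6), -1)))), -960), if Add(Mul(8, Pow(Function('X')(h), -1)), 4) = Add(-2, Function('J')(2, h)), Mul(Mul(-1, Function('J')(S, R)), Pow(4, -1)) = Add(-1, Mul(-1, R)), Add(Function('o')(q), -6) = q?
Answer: 912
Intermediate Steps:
Function('o')(q) = Add(6, q)
Function('J')(S, R) = Add(4, Mul(4, R)) (Function('J')(S, R) = Mul(-4, Add(-1, Mul(-1, R))) = Add(4, Mul(4, R)))
Function('X')(h) = Mul(8, Pow(Add(-2, Mul(4, h)), -1)) (Function('X')(h) = Mul(8, Pow(Add(-4, Add(-2, Add(4, Mul(4, h)))), -1)) = Mul(8, Pow(Add(-4, Add(2, Mul(4, h))), -1)) = Mul(8, Pow(Add(-2, Mul(4, h)), -1)))
Add(Mul(Pow(Add(16, Function('X')(0)), 2), Function('o')(Mul(Add(-11, 18), Pow(Add(-5, 6), -1)))), -960) = Add(Mul(Pow(Add(16, Mul(4, Pow(Add(-1, Mul(2, 0)), -1))), 2), Add(6, Mul(Add(-11, 18), Pow(Add(-5, 6), -1)))), -960) = Add(Mul(Pow(Add(16, Mul(4, Pow(Add(-1, 0), -1))), 2), Add(6, Mul(7, Pow(1, -1)))), -960) = Add(Mul(Pow(Add(16, Mul(4, Pow(-1, -1))), 2), Add(6, Mul(7, 1))), -960) = Add(Mul(Pow(Add(16, Mul(4, -1)), 2), Add(6, 7)), -960) = Add(Mul(Pow(Add(16, -4), 2), 13), -960) = Add(Mul(Pow(12, 2), 13), -960) = Add(Mul(144, 13), -960) = Add(1872, -960) = 912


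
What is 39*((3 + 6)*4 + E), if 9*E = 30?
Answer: 1534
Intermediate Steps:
E = 10/3 (E = (⅑)*30 = 10/3 ≈ 3.3333)
39*((3 + 6)*4 + E) = 39*((3 + 6)*4 + 10/3) = 39*(9*4 + 10/3) = 39*(36 + 10/3) = 39*(118/3) = 1534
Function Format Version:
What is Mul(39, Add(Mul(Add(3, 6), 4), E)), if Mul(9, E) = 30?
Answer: 1534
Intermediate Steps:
E = Rational(10, 3) (E = Mul(Rational(1, 9), 30) = Rational(10, 3) ≈ 3.3333)
Mul(39, Add(Mul(Add(3, 6), 4), E)) = Mul(39, Add(Mul(Add(3, 6), 4), Rational(10, 3))) = Mul(39, Add(Mul(9, 4), Rational(10, 3))) = Mul(39, Add(36, Rational(10, 3))) = Mul(39, Rational(118, 3)) = 1534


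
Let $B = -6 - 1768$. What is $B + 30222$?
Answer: $28448$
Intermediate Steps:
$B = -1774$ ($B = -6 - 1768 = -1774$)
$B + 30222 = -1774 + 30222 = 28448$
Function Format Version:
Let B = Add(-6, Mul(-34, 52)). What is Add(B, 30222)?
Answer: 28448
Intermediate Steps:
B = -1774 (B = Add(-6, -1768) = -1774)
Add(B, 30222) = Add(-1774, 30222) = 28448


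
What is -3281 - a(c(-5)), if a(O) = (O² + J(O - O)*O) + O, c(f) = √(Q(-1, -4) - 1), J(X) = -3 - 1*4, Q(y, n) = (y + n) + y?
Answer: -3274 + 6*I*√7 ≈ -3274.0 + 15.875*I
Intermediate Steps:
Q(y, n) = n + 2*y (Q(y, n) = (n + y) + y = n + 2*y)
J(X) = -7 (J(X) = -3 - 4 = -7)
c(f) = I*√7 (c(f) = √((-4 + 2*(-1)) - 1) = √((-4 - 2) - 1) = √(-6 - 1) = √(-7) = I*√7)
a(O) = O² - 6*O (a(O) = (O² - 7*O) + O = O² - 6*O)
-3281 - a(c(-5)) = -3281 - I*√7*(-6 + I*√7)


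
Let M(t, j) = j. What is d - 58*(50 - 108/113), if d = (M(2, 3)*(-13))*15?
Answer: -387541/113 ≈ -3429.6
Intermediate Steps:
d = -585 (d = (3*(-13))*15 = -39*15 = -585)
d - 58*(50 - 108/113) = -585 - 58*(50 - 108/113) = -585 - 58*5542/113 = -585 - 1*321436/113 = -585 - 321436/113 = -387541/113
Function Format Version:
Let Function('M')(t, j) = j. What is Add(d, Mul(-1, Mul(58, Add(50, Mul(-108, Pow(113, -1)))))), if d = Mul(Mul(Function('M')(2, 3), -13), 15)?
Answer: Rational(-387541, 113) ≈ -3429.6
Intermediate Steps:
d = -585 (d = Mul(Mul(3, -13), 15) = Mul(-39, 15) = -585)
Add(d, Mul(-1, Mul(58, Add(50, Mul(-108, Pow(113, -1)))))) = Add(-585, Mul(-1, Mul(58, Add(50, Mul(-108, Pow(113, -1)))))) = Add(-585, Mul(-1, Mul(58, Add(50, Mul(-108, Rational(1, 113)))))) = Add(-585, Mul(-1, Mul(58, Add(50, Rational(-108, 113))))) = Add(-585, Mul(-1, Mul(58, Rational(5542, 113)))) = Add(-585, Mul(-1, Rational(321436, 113))) = Add(-585, Rational(-321436, 113)) = Rational(-387541, 113)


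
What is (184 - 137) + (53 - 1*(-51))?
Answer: 151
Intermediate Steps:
(184 - 137) + (53 - 1*(-51)) = 47 + (53 + 51) = 47 + 104 = 151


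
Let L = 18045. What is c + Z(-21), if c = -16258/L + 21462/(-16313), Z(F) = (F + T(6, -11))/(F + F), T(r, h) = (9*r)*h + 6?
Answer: 7231677377/588736170 ≈ 12.283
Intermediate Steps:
T(r, h) = 6 + 9*h*r (T(r, h) = 9*h*r + 6 = 6 + 9*h*r)
Z(F) = (-588 + F)/(2*F) (Z(F) = (F + (6 + 9*(-11)*6))/(F + F) = (F + (6 - 594))/((2*F)) = (F - 588)*(1/(2*F)) = (-588 + F)*(1/(2*F)) = (-588 + F)/(2*F))
c = -652498544/294368085 (c = -16258/18045 + 21462/(-16313) = -16258*1/18045 + 21462*(-1/16313) = -16258/18045 - 21462/16313 = -652498544/294368085 ≈ -2.2166)
c + Z(-21) = -652498544/294368085 + (½)*(-588 - 21)/(-21) = -652498544/294368085 + (½)*(-1/21)*(-609) = -652498544/294368085 + 29/2 = 7231677377/588736170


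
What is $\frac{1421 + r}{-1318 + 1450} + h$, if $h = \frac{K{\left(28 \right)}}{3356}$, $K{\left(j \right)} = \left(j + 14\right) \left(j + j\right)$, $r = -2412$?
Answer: $- \frac{753833}{110748} \approx -6.8067$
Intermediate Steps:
$K{\left(j \right)} = 2 j \left(14 + j\right)$ ($K{\left(j \right)} = \left(14 + j\right) 2 j = 2 j \left(14 + j\right)$)
$h = \frac{588}{839}$ ($h = \frac{2 \cdot 28 \left(14 + 28\right)}{3356} = 2 \cdot 28 \cdot 42 \cdot \frac{1}{3356} = 2352 \cdot \frac{1}{3356} = \frac{588}{839} \approx 0.70083$)
$\frac{1421 + r}{-1318 + 1450} + h = \frac{1421 - 2412}{-1318 + 1450} + \frac{588}{839} = - \frac{991}{132} + \frac{588}{839} = - \frac{753833}{110748}$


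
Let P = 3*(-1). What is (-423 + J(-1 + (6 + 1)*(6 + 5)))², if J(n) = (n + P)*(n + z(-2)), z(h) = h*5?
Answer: 19316025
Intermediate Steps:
z(h) = 5*h
P = -3
J(n) = (-10 + n)*(-3 + n) (J(n) = (n - 3)*(n + 5*(-2)) = (-3 + n)*(n - 10) = (-3 + n)*(-10 + n) = (-10 + n)*(-3 + n))
(-423 + J(-1 + (6 + 1)*(6 + 5)))² = (-423 + (30 + (-1 + (6 + 1)*(6 + 5))² - 13*(-1 + (6 + 1)*(6 + 5))))² = (-423 + (30 + (-1 + 7*11)² - 13*(-1 + 7*11)))² = (-423 + (30 + (-1 + 77)² - 13*(-1 + 77)))² = (-423 + (30 + 76² - 13*76))² = (-423 + (30 + 5776 - 988))² = (-423 + 4818)² = 4395² = 19316025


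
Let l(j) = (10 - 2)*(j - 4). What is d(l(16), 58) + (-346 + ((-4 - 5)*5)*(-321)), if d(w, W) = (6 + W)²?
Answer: 18195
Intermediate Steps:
l(j) = -32 + 8*j (l(j) = 8*(-4 + j) = -32 + 8*j)
d(l(16), 58) + (-346 + ((-4 - 5)*5)*(-321)) = (6 + 58)² + (-346 + ((-4 - 5)*5)*(-321)) = 64² + (-346 - 9*5*(-321)) = 4096 + (-346 - 45*(-321)) = 4096 + (-346 + 14445) = 4096 + 14099 = 18195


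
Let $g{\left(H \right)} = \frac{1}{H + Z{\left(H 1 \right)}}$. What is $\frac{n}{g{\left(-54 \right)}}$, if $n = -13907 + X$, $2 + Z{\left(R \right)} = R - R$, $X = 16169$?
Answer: $-126672$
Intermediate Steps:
$Z{\left(R \right)} = -2$ ($Z{\left(R \right)} = -2 + \left(R - R\right) = -2 + 0 = -2$)
$n = 2262$ ($n = -13907 + 16169 = 2262$)
$g{\left(H \right)} = \frac{1}{-2 + H}$ ($g{\left(H \right)} = \frac{1}{H - 2} = \frac{1}{-2 + H}$)
$\frac{n}{g{\left(-54 \right)}} = \frac{2262}{\frac{1}{-2 - 54}} = \frac{2262}{\frac{1}{-56}} = \frac{2262}{- \frac{1}{56}} = 2262 \left(-56\right) = -126672$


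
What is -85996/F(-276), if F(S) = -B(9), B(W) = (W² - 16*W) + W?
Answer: -42998/27 ≈ -1592.5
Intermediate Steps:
B(W) = W² - 15*W
F(S) = 54 (F(S) = -9*(-15 + 9) = -9*(-6) = -1*(-54) = 54)
-85996/F(-276) = -85996/54 = -85996*1/54 = -42998/27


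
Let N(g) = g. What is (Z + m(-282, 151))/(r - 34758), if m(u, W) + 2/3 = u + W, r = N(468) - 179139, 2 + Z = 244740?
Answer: -733819/640287 ≈ -1.1461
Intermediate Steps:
Z = 244738 (Z = -2 + 244740 = 244738)
r = -178671 (r = 468 - 179139 = -178671)
m(u, W) = -⅔ + W + u (m(u, W) = -⅔ + (u + W) = -⅔ + (W + u) = -⅔ + W + u)
(Z + m(-282, 151))/(r - 34758) = (244738 + (-⅔ + 151 - 282))/(-178671 - 34758) = (244738 - 395/3)/(-213429) = (733819/3)*(-1/213429) = -733819/640287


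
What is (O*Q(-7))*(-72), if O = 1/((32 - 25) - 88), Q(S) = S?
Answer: -56/9 ≈ -6.2222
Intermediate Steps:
O = -1/81 (O = 1/(7 - 88) = 1/(-81) = -1/81 ≈ -0.012346)
(O*Q(-7))*(-72) = -1/81*(-7)*(-72) = (7/81)*(-72) = -56/9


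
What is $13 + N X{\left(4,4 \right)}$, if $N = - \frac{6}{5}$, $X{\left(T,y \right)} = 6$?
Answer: $\frac{29}{5} \approx 5.8$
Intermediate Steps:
$N = - \frac{6}{5}$ ($N = \left(-6\right) \frac{1}{5} = - \frac{6}{5} \approx -1.2$)
$13 + N X{\left(4,4 \right)} = 13 - \frac{36}{5} = \frac{29}{5}$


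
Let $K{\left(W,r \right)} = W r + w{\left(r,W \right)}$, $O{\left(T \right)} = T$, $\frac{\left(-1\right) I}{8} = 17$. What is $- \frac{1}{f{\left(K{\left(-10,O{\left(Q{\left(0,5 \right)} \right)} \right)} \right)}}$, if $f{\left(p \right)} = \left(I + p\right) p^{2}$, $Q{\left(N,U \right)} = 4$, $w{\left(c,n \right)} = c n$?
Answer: $\frac{1}{1382400} \approx 7.2338 \cdot 10^{-7}$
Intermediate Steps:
$I = -136$ ($I = \left(-8\right) 17 = -136$)
$K{\left(W,r \right)} = 2 W r$ ($K{\left(W,r \right)} = W r + r W = W r + W r = 2 W r$)
$f{\left(p \right)} = p^{2} \left(-136 + p\right)$ ($f{\left(p \right)} = \left(-136 + p\right) p^{2} = p^{2} \left(-136 + p\right)$)
$- \frac{1}{f{\left(K{\left(-10,O{\left(Q{\left(0,5 \right)} \right)} \right)} \right)}} = - \frac{1}{\left(2 \left(-10\right) 4\right)^{2} \left(-136 + 2 \left(-10\right) 4\right)} = - \frac{1}{\left(-80\right)^{2} \left(-136 - 80\right)} = - \frac{1}{6400 \left(-216\right)} = - \frac{1}{-1382400} = \left(-1\right) \left(- \frac{1}{1382400}\right) = \frac{1}{1382400}$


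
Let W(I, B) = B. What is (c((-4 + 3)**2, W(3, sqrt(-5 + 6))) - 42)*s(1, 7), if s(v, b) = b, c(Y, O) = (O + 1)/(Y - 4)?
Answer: -896/3 ≈ -298.67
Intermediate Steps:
c(Y, O) = (1 + O)/(-4 + Y)
(c((-4 + 3)**2, W(3, sqrt(-5 + 6))) - 42)*s(1, 7) = ((1 + sqrt(-5 + 6))/(-4 + (-4 + 3)**2) - 42)*7 = ((1 + sqrt(1))/(-4 + (-1)**2) - 42)*7 = ((1 + 1)/(-4 + 1) - 42)*7 = (2/(-3) - 42)*7 = (-1/3*2 - 42)*7 = (-2/3 - 42)*7 = -128/3*7 = -896/3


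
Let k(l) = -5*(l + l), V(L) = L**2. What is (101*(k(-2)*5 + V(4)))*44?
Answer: 515504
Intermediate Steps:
k(l) = -10*l
(101*(k(-2)*5 + V(4)))*44 = (101*(-10*(-2)*5 + 4**2))*44 = (101*(20*5 + 16))*44 = (101*(100 + 16))*44 = (101*116)*44 = 11716*44 = 515504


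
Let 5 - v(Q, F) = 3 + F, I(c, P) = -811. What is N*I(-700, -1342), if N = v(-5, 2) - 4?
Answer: 3244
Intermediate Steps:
v(Q, F) = 2 - F (v(Q, F) = 5 - (3 + F) = 5 + (-3 - F) = 2 - F)
N = -4 (N = (2 - 1*2) - 4 = (2 - 2) - 4 = 0 - 4 = -4)
N*I(-700, -1342) = -4*(-811) = 3244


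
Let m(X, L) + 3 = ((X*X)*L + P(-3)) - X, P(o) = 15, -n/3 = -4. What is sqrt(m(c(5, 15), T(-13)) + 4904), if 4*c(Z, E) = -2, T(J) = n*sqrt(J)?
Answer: sqrt(19666 + 12*I*sqrt(13))/2 ≈ 70.118 + 0.077132*I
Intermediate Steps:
n = 12 (n = -3*(-4) = 12)
T(J) = 12*sqrt(J)
c(Z, E) = -1/2 (c(Z, E) = (1/4)*(-2) = -1/2)
m(X, L) = 12 - X + L*X**2 (m(X, L) = -3 + (((X*X)*L + 15) - X) = -3 + ((X**2*L + 15) - X) = -3 + ((L*X**2 + 15) - X) = -3 + ((15 + L*X**2) - X) = -3 + (15 - X + L*X**2) = 12 - X + L*X**2)
sqrt(m(c(5, 15), T(-13)) + 4904) = sqrt((12 - 1*(-1/2) + (12*sqrt(-13))*(-1/2)**2) + 4904) = sqrt((12 + 1/2 + (12*(I*sqrt(13)))*(1/4)) + 4904) = sqrt((12 + 1/2 + (12*I*sqrt(13))*(1/4)) + 4904) = sqrt((12 + 1/2 + 3*I*sqrt(13)) + 4904) = sqrt((25/2 + 3*I*sqrt(13)) + 4904) = sqrt(9833/2 + 3*I*sqrt(13))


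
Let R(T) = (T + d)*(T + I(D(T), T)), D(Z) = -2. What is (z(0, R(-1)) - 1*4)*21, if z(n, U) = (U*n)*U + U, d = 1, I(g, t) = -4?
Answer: -84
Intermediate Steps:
R(T) = (1 + T)*(-4 + T) (R(T) = (T + 1)*(T - 4) = (1 + T)*(-4 + T))
z(n, U) = U + n*U² (z(n, U) = n*U² + U = U + n*U²)
(z(0, R(-1)) - 1*4)*21 = ((-4 + (-1)² - 3*(-1))*(1 + (-4 + (-1)² - 3*(-1))*0) - 1*4)*21 = ((-4 + 1 + 3)*(1 + (-4 + 1 + 3)*0) - 4)*21 = (0*(1 + 0*0) - 4)*21 = (0*(1 + 0) - 4)*21 = (0*1 - 4)*21 = (0 - 4)*21 = -4*21 = -84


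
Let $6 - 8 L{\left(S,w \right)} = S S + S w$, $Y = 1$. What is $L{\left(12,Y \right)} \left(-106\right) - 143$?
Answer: $\frac{3689}{2} \approx 1844.5$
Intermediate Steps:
$L{\left(S,w \right)} = \frac{3}{4} - \frac{S^{2}}{8} - \frac{S w}{8}$ ($L{\left(S,w \right)} = \frac{3}{4} - \frac{S S + S w}{8} = \frac{3}{4} - \frac{S^{2} + S w}{8} = \frac{3}{4} - \left(\frac{S^{2}}{8} + \frac{S w}{8}\right) = \frac{3}{4} - \frac{S^{2}}{8} - \frac{S w}{8}$)
$L{\left(12,Y \right)} \left(-106\right) - 143 = \left(\frac{3}{4} - \frac{12^{2}}{8} - \frac{3}{2} \cdot 1\right) \left(-106\right) - 143 = \left(\frac{3}{4} - 18 - \frac{3}{2}\right) \left(-106\right) - 143 = \left(- \frac{75}{4}\right) \left(-106\right) - 143 = \frac{3975}{2} - 143 = \frac{3689}{2}$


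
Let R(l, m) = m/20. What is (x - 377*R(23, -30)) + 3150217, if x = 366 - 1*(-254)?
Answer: 6302805/2 ≈ 3.1514e+6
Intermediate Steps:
R(l, m) = m/20 (R(l, m) = m*(1/20) = m/20)
x = 620 (x = 366 + 254 = 620)
(x - 377*R(23, -30)) + 3150217 = (620 - 377*(-30)/20) + 3150217 = (620 - 377*(-3/2)) + 3150217 = (620 + 1131/2) + 3150217 = 2371/2 + 3150217 = 6302805/2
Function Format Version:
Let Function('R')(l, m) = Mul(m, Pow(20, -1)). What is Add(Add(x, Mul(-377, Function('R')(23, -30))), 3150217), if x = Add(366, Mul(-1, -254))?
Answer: Rational(6302805, 2) ≈ 3.1514e+6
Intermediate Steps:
Function('R')(l, m) = Mul(Rational(1, 20), m) (Function('R')(l, m) = Mul(m, Rational(1, 20)) = Mul(Rational(1, 20), m))
x = 620 (x = Add(366, 254) = 620)
Add(Add(x, Mul(-377, Function('R')(23, -30))), 3150217) = Add(Add(620, Mul(-377, Mul(Rational(1, 20), -30))), 3150217) = Add(Add(620, Mul(-377, Rational(-3, 2))), 3150217) = Add(Add(620, Rational(1131, 2)), 3150217) = Add(Rational(2371, 2), 3150217) = Rational(6302805, 2)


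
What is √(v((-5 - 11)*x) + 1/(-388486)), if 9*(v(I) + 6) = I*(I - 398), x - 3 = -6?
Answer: I*√2543628810487758/1165458 ≈ 43.274*I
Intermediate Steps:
x = -3 (x = 3 - 6 = -3)
v(I) = -6 + I*(-398 + I)/9 (v(I) = -6 + (I*(I - 398))/9 = -6 + (I*(-398 + I))/9 = -6 + I*(-398 + I)/9)
√(v((-5 - 11)*x) + 1/(-388486)) = √((-6 - 398*(-5 - 11)*(-3)/9 + ((-5 - 11)*(-3))²/9) + 1/(-388486)) = √((-6 - (-6368)*(-3)/9 + (-16*(-3))²/9) - 1/388486) = √((-6 - 398/9*48 + (⅑)*48²) - 1/388486) = √((-6 - 6368/3 + (⅑)*2304) - 1/388486) = √((-6 - 6368/3 + 256) - 1/388486) = √(-5618/3 - 1/388486) = √(-2182514351/1165458) = I*√2543628810487758/1165458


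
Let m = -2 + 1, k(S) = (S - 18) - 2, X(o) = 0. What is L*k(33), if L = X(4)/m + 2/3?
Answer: 26/3 ≈ 8.6667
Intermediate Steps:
k(S) = -20 + S (k(S) = (-18 + S) - 2 = -20 + S)
m = -1
L = 2/3 (L = 0/(-1) + 2/3 = 0*(-1) + 2*(1/3) = 0 + 2/3 = 2/3 ≈ 0.66667)
L*k(33) = 2*(-20 + 33)/3 = (2/3)*13 = 26/3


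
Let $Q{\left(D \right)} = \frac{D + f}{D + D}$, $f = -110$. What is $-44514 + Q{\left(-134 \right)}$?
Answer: $- \frac{2982377}{67} \approx -44513.0$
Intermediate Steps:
$Q{\left(D \right)} = \frac{-110 + D}{2 D}$ ($Q{\left(D \right)} = \frac{D - 110}{D + D} = \frac{-110 + D}{2 D}$)
$-44514 + Q{\left(-134 \right)} = -44514 + \frac{-110 - 134}{2 \left(-134\right)} = -44514 + \frac{1}{2} \left(- \frac{1}{134}\right) \left(-244\right) = -44514 + \frac{61}{67} = - \frac{2982377}{67}$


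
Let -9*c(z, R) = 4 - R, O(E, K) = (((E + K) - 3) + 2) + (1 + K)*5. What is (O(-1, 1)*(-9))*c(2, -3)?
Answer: 63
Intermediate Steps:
O(E, K) = 4 + E + 6*K (O(E, K) = ((-3 + E + K) + 2) + (5 + 5*K) = (-1 + E + K) + (5 + 5*K) = 4 + E + 6*K)
c(z, R) = -4/9 + R/9 (c(z, R) = -(4 - R)/9 = -4/9 + R/9)
(O(-1, 1)*(-9))*c(2, -3) = ((4 - 1 + 6*1)*(-9))*(-4/9 + (1/9)*(-3)) = ((4 - 1 + 6)*(-9))*(-4/9 - 1/3) = (9*(-9))*(-7/9) = -81*(-7/9) = 63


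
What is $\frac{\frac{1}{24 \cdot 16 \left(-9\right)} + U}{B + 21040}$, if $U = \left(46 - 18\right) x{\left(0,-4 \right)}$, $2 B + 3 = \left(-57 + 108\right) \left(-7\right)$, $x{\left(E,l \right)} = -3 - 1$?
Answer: $- \frac{387073}{72092160} \approx -0.0053691$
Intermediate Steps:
$x{\left(E,l \right)} = -4$ ($x{\left(E,l \right)} = -3 - 1 = -4$)
$B = -180$ ($B = - \frac{3}{2} + \frac{\left(-57 + 108\right) \left(-7\right)}{2} = - \frac{3}{2} + \frac{51 \left(-7\right)}{2} = - \frac{3}{2} + \frac{1}{2} \left(-357\right) = - \frac{3}{2} - \frac{357}{2} = -180$)
$U = -112$ ($U = \left(46 - 18\right) \left(-4\right) = 28 \left(-4\right) = -112$)
$\frac{\frac{1}{24 \cdot 16 \left(-9\right)} + U}{B + 21040} = \frac{\frac{1}{24 \cdot 16 \left(-9\right)} - 112}{-180 + 21040} = \frac{\frac{1}{384 \left(-9\right)} - 112}{20860} = \left(\frac{1}{-3456} - 112\right) \frac{1}{20860} = \left(- \frac{1}{3456} - 112\right) \frac{1}{20860} = \left(- \frac{387073}{3456}\right) \frac{1}{20860} = - \frac{387073}{72092160}$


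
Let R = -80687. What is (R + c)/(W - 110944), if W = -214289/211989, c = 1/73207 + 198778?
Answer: -1832663525689782/1721764357299335 ≈ -1.0644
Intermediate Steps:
c = 14551941047/73207 (c = 1/73207 + 198778 = 14551941047/73207 ≈ 1.9878e+5)
W = -214289/211989 (W = -214289*1/211989 = -214289/211989 ≈ -1.0108)
(R + c)/(W - 110944) = (-80687 + 14551941047/73207)/(-214289/211989 - 110944) = 8645087838/(73207*(-23519121905/211989)) = (8645087838/73207)*(-211989/23519121905) = -1832663525689782/1721764357299335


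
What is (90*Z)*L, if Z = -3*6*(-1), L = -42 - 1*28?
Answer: -113400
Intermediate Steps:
L = -70 (L = -42 - 28 = -70)
Z = 18 (Z = -18*(-1) = 18)
(90*Z)*L = (90*18)*(-70) = 1620*(-70) = -113400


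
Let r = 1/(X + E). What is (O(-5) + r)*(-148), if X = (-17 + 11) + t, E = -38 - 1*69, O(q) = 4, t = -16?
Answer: -76220/129 ≈ -590.85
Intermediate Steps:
E = -107 (E = -38 - 69 = -107)
X = -22 (X = (-17 + 11) - 16 = -6 - 16 = -22)
r = -1/129 (r = 1/(-22 - 107) = 1/(-129) = -1/129 ≈ -0.0077519)
(O(-5) + r)*(-148) = (4 - 1/129)*(-148) = (515/129)*(-148) = -76220/129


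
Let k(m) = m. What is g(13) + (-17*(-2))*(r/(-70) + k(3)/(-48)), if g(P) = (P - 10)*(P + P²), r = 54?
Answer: 144941/280 ≈ 517.65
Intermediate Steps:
g(P) = (-10 + P)*(P + P²)
g(13) + (-17*(-2))*(r/(-70) + k(3)/(-48)) = 13*(-10 + 13² - 9*13) + (-17*(-2))*(54/(-70) + 3/(-48)) = 13*(-10 + 169 - 117) + 34*(54*(-1/70) + 3*(-1/48)) = 13*42 + 34*(-27/35 - 1/16) = 546 + 34*(-467/560) = 546 - 7939/280 = 144941/280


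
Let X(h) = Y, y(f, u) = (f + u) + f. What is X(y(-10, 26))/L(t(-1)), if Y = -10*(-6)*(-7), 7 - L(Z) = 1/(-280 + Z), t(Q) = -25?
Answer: -10675/178 ≈ -59.972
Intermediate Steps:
y(f, u) = u + 2*f
L(Z) = 7 - 1/(-280 + Z)
Y = -420 (Y = 60*(-7) = -420)
X(h) = -420
X(y(-10, 26))/L(t(-1)) = -420*(-280 - 25)/(-1961 + 7*(-25)) = -420*(-305/(-1961 - 175)) = -420/((-1/305*(-2136))) = -420/2136/305 = -420*305/2136 = -10675/178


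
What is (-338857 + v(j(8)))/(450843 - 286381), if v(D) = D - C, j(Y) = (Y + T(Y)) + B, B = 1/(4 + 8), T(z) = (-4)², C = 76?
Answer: -4066907/1973544 ≈ -2.0607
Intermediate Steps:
T(z) = 16
B = 1/12 ≈ 0.083333
j(Y) = 193/12 + Y (j(Y) = (Y + 16) + 1/12 = (16 + Y) + 1/12 = 193/12 + Y)
v(D) = -76 + D (v(D) = D - 1*76 = D - 76 = -76 + D)
(-338857 + v(j(8)))/(450843 - 286381) = (-338857 + (-76 + (193/12 + 8)))/(450843 - 286381) = (-338857 + (-76 + 289/12))/164462 = (-338857 - 623/12)*(1/164462) = -4066907/12*1/164462 = -4066907/1973544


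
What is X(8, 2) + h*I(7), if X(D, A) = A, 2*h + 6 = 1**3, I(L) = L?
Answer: -31/2 ≈ -15.500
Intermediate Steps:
h = -5/2 (h = -3 + (1/2)*1**3 = -3 + (1/2)*1 = -3 + 1/2 = -5/2 ≈ -2.5000)
X(8, 2) + h*I(7) = 2 - 5/2*7 = 2 - 35/2 = -31/2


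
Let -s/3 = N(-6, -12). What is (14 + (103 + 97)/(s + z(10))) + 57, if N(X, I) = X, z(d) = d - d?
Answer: 739/9 ≈ 82.111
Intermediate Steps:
z(d) = 0
s = 18 (s = -3*(-6) = 18)
(14 + (103 + 97)/(s + z(10))) + 57 = (14 + (103 + 97)/(18 + 0)) + 57 = (14 + 200/18) + 57 = (14 + 200*(1/18)) + 57 = (14 + 100/9) + 57 = 226/9 + 57 = 739/9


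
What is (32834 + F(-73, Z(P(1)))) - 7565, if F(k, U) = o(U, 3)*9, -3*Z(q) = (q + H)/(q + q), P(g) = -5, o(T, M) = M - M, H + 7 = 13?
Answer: 25269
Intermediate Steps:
H = 6 (H = -7 + 13 = 6)
o(T, M) = 0
Z(q) = -(6 + q)/(6*q) (Z(q) = -(q + 6)/(3*(q + q)) = -(6 + q)/(3*(2*q)) = -(6 + q)*1/(2*q)/3 = -(6 + q)/(6*q))
F(k, U) = 0 (F(k, U) = 0*9 = 0)
(32834 + F(-73, Z(P(1)))) - 7565 = (32834 + 0) - 7565 = 32834 - 7565 = 25269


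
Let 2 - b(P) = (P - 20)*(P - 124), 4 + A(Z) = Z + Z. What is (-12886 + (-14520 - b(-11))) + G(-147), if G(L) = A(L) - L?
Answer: -23374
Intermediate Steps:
A(Z) = -4 + 2*Z (A(Z) = -4 + (Z + Z) = -4 + 2*Z)
b(P) = 2 - (-124 + P)*(-20 + P) (b(P) = 2 - (P - 20)*(P - 124) = 2 - (-20 + P)*(-124 + P) = 2 - (-124 + P)*(-20 + P))
G(L) = -4 + L (G(L) = (-4 + 2*L) - L = -4 + L)
(-12886 + (-14520 - b(-11))) + G(-147) = (-12886 + (-14520 - (-2478 - 1*(-11)² + 144*(-11)))) + (-4 - 147) = (-12886 + (-14520 - (-2478 - 1*121 - 1584))) - 151 = (-12886 + (-14520 - (-2478 - 121 - 1584))) - 151 = (-12886 + (-14520 - 1*(-4183))) - 151 = (-12886 + (-14520 + 4183)) - 151 = (-12886 - 10337) - 151 = -23223 - 151 = -23374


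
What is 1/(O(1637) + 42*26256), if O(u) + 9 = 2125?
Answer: 1/1104868 ≈ 9.0509e-7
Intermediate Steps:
O(u) = 2116 (O(u) = -9 + 2125 = 2116)
1/(O(1637) + 42*26256) = 1/(2116 + 42*26256) = 1/(2116 + 1102752) = 1/1104868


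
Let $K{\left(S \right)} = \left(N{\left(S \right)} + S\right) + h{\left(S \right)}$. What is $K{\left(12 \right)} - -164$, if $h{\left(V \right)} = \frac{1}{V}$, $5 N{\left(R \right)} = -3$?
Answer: $\frac{10529}{60} \approx 175.48$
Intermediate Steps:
$N{\left(R \right)} = - \frac{3}{5}$ ($N{\left(R \right)} = \frac{1}{5} \left(-3\right) = - \frac{3}{5}$)
$K{\left(S \right)} = - \frac{3}{5} + S + \frac{1}{S}$ ($K{\left(S \right)} = \left(- \frac{3}{5} + S\right) + \frac{1}{S} = - \frac{3}{5} + S + \frac{1}{S}$)
$K{\left(12 \right)} - -164 = \left(- \frac{3}{5} + 12 + \frac{1}{12}\right) - -164 = \left(- \frac{3}{5} + 12 + \frac{1}{12}\right) + 164 = \frac{689}{60} + 164 = \frac{10529}{60}$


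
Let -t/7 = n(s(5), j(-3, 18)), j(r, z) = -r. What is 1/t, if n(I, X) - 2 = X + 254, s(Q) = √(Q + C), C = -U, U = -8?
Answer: -1/1813 ≈ -0.00055157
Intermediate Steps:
C = 8 (C = -1*(-8) = 8)
s(Q) = √(8 + Q) (s(Q) = √(Q + 8) = √(8 + Q))
n(I, X) = 256 + X (n(I, X) = 2 + (X + 254) = 2 + (254 + X) = 256 + X)
t = -1813 (t = -7*(256 - 1*(-3)) = -7*(256 + 3) = -7*259 = -1813)
1/t = 1/(-1813) = -1/1813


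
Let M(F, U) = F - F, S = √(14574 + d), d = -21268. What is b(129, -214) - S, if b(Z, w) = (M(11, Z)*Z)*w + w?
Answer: -214 - I*√6694 ≈ -214.0 - 81.817*I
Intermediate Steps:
S = I*√6694 (S = √(14574 - 21268) = √(-6694) = I*√6694 ≈ 81.817*I)
M(F, U) = 0
b(Z, w) = w (b(Z, w) = (0*Z)*w + w = 0*w + w = 0 + w = w)
b(129, -214) - S = -214 - I*√6694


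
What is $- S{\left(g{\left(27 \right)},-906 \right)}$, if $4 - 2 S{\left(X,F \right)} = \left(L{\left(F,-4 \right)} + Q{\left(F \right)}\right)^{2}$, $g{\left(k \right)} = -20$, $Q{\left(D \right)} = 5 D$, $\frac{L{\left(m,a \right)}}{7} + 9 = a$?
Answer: $\frac{21353637}{2} \approx 1.0677 \cdot 10^{7}$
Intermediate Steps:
$L{\left(m,a \right)} = -63 + 7 a$
$S{\left(X,F \right)} = 2 - \frac{\left(-91 + 5 F\right)^{2}}{2}$ ($S{\left(X,F \right)} = 2 - \frac{\left(\left(-63 + 7 \left(-4\right)\right) + 5 F\right)^{2}}{2} = 2 - \frac{\left(\left(-63 - 28\right) + 5 F\right)^{2}}{2} = 2 - \frac{\left(-91 + 5 F\right)^{2}}{2}$)
$- S{\left(g{\left(27 \right)},-906 \right)} = - (2 - \frac{\left(-91 + 5 \left(-906\right)\right)^{2}}{2}) = - (2 - \frac{\left(-91 - 4530\right)^{2}}{2}) = - (2 - \frac{\left(-4621\right)^{2}}{2}) = - (2 - \frac{21353641}{2}) = \left(-1\right) \left(- \frac{21353637}{2}\right) = \frac{21353637}{2}$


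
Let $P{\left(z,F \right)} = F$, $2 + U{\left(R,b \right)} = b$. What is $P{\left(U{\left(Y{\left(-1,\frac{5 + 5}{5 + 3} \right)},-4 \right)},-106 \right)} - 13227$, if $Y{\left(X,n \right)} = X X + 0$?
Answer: $-13333$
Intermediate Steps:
$Y{\left(X,n \right)} = X^{2}$ ($Y{\left(X,n \right)} = X^{2} + 0 = X^{2}$)
$U{\left(R,b \right)} = -2 + b$
$P{\left(U{\left(Y{\left(-1,\frac{5 + 5}{5 + 3} \right)},-4 \right)},-106 \right)} - 13227 = -106 - 13227 = -13333$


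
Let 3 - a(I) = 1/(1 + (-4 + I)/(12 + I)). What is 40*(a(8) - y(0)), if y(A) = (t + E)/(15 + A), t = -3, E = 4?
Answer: 84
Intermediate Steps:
y(A) = 1/(15 + A) (y(A) = (-3 + 4)/(15 + A) = 1/(15 + A))
a(I) = 3 - 1/(1 + (-4 + I)/(12 + I))
40*(a(8) - y(0)) = 40*((12 + 5*8)/(2*(4 + 8)) - 1/(15 + 0)) = 40*((½)*(12 + 40)/12 - 1/15) = 40*((½)*(1/12)*52 - 1*1/15) = 40*(13/6 - 1/15) = 40*(21/10) = 84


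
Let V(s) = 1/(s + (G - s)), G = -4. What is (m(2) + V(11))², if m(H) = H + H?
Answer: 225/16 ≈ 14.063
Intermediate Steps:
m(H) = 2*H
V(s) = -¼ (V(s) = 1/(s + (-4 - s)) = 1/(-4) = -¼)
(m(2) + V(11))² = (2*2 - ¼)² = (4 - ¼)² = (15/4)² = 225/16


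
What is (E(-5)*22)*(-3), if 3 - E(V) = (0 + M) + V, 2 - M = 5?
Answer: -726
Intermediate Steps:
M = -3 (M = 2 - 1*5 = 2 - 5 = -3)
E(V) = 6 - V (E(V) = 3 - ((0 - 3) + V) = 3 - (-3 + V) = 3 + (3 - V) = 6 - V)
(E(-5)*22)*(-3) = ((6 - 1*(-5))*22)*(-3) = ((6 + 5)*22)*(-3) = (11*22)*(-3) = 242*(-3) = -726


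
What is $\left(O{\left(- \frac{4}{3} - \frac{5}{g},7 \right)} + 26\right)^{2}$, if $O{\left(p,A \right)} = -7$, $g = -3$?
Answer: $361$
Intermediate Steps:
$\left(O{\left(- \frac{4}{3} - \frac{5}{g},7 \right)} + 26\right)^{2} = \left(-7 + 26\right)^{2} = 19^{2} = 361$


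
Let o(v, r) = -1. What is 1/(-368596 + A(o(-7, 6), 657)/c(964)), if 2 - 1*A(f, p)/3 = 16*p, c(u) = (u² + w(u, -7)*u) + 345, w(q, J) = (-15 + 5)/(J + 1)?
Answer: -2793743/1029762589418 ≈ -2.7130e-6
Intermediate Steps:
w(q, J) = -10/(1 + J)
c(u) = 345 + u² + 5*u/3 (c(u) = (u² + (-10/(1 - 7))*u) + 345 = (u² + (-10/(-6))*u) + 345 = (u² + (-10*(-⅙))*u) + 345 = (u² + 5*u/3) + 345 = 345 + u² + 5*u/3)
A(f, p) = 6 - 48*p
1/(-368596 + A(o(-7, 6), 657)/c(964)) = 1/(-368596 + (6 - 48*657)/(345 + 964² + (5/3)*964)) = 1/(-368596 + (6 - 31536)/(345 + 929296 + 4820/3)) = 1/(-368596 - 31530/2793743/3) = 1/(-368596 - 31530*3/2793743) = 1/(-368596 - 94590/2793743) = 1/(-1029762589418/2793743) = -2793743/1029762589418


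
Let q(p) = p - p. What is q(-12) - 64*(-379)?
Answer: 24256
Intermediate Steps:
q(p) = 0
q(-12) - 64*(-379) = 0 - 64*(-379) = 0 + 24256 = 24256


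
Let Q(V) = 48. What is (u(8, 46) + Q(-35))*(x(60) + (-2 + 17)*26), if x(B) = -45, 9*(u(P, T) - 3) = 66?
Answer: 20125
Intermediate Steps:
u(P, T) = 31/3 (u(P, T) = 3 + (⅑)*66 = 3 + 22/3 = 31/3)
(u(8, 46) + Q(-35))*(x(60) + (-2 + 17)*26) = (31/3 + 48)*(-45 + (-2 + 17)*26) = 175*(-45 + 15*26)/3 = 175*(-45 + 390)/3 = (175/3)*345 = 20125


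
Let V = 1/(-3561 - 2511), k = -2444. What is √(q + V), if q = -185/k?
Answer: √259902562062/1854996 ≈ 0.27483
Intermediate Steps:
V = -1/6072 (V = 1/(-6072) = -1/6072 ≈ -0.00016469)
q = 185/2444 (q = -185/(-2444) = -185*(-1)/2444 = -1*(-185/2444) = 185/2444 ≈ 0.075696)
√(q + V) = √(185/2444 - 1/6072) = √(280219/3709992) = √259902562062/1854996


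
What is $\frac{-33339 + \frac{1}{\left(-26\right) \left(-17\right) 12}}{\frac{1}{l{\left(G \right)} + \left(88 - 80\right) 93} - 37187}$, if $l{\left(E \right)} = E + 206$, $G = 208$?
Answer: $\frac{6825640123}{7613457956} \approx 0.89652$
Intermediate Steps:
$l{\left(E \right)} = 206 + E$
$\frac{-33339 + \frac{1}{\left(-26\right) \left(-17\right) 12}}{\frac{1}{l{\left(G \right)} + \left(88 - 80\right) 93} - 37187} = \frac{-33339 + \frac{1}{\left(-26\right) \left(-17\right) 12}}{\frac{1}{\left(206 + 208\right) + \left(88 - 80\right) 93} - 37187} = \frac{-33339 + \frac{1}{442 \cdot 12}}{\frac{1}{414 + 8 \cdot 93} - 37187} = \frac{-33339 + \frac{1}{5304}}{\frac{1}{414 + 744} - 37187} = \frac{-33339 + \frac{1}{5304}}{\frac{1}{1158} - 37187} = - \frac{176830055}{5304 \left(\frac{1}{1158} - 37187\right)} = - \frac{176830055}{5304 \left(- \frac{43062545}{1158}\right)} = \left(- \frac{176830055}{5304}\right) \left(- \frac{1158}{43062545}\right) = \frac{6825640123}{7613457956}$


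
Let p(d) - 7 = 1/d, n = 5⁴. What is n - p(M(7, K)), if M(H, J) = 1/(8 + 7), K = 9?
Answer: 603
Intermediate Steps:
M(H, J) = 1/15
n = 625
p(d) = 7 + 1/d
n - p(M(7, K)) = 625 - (7 + 1/(1/15)) = 625 - (7 + 15) = 625 - 1*22 = 625 - 22 = 603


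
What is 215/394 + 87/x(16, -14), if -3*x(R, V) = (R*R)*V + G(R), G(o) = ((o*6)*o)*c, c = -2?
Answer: 766937/1311232 ≈ 0.58490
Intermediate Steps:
G(o) = -12*o² (G(o) = ((o*6)*o)*(-2) = ((6*o)*o)*(-2) = (6*o²)*(-2) = -12*o²)
x(R, V) = 4*R² - V*R²/3 (x(R, V) = -((R*R)*V - 12*R²)/3 = -(R²*V - 12*R²)/3 = -(V*R² - 12*R²)/3 = -(-12*R² + V*R²)/3 = 4*R² - V*R²/3)
215/394 + 87/x(16, -14) = 215/394 + 87/(((⅓)*16²*(12 - 1*(-14)))) = 215*(1/394) + 87/(((⅓)*256*(12 + 14))) = 215/394 + 87/(((⅓)*256*26)) = 215/394 + 87/(6656/3) = 215/394 + 87*(3/6656) = 215/394 + 261/6656 = 766937/1311232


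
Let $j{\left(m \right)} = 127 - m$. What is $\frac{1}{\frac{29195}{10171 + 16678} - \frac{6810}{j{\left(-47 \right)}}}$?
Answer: $- \frac{778621}{29626960} \approx -0.026281$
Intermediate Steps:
$\frac{1}{\frac{29195}{10171 + 16678} - \frac{6810}{j{\left(-47 \right)}}} = \frac{1}{\frac{29195}{10171 + 16678} - \frac{6810}{127 - -47}} = \frac{1}{\frac{29195}{26849} - \frac{6810}{127 + 47}} = \frac{1}{29195 \cdot \frac{1}{26849} - \frac{6810}{174}} = \frac{1}{\frac{29195}{26849} - \frac{1135}{29}} = \frac{1}{- \frac{29626960}{778621}} = - \frac{778621}{29626960}$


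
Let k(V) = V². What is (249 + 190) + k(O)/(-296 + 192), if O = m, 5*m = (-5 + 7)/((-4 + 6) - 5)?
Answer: 2568149/5850 ≈ 439.00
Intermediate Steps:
m = -2/15 (m = ((-5 + 7)/((-4 + 6) - 5))/5 = (2/(2 - 5))/5 = (2/(-3))/5 = (2*(-⅓))/5 = (⅕)*(-⅔) = -2/15 ≈ -0.13333)
O = -2/15 ≈ -0.13333
(249 + 190) + k(O)/(-296 + 192) = (249 + 190) + (-2/15)²/(-296 + 192) = 439 + (4/225)/(-104) = 439 + (4/225)*(-1/104) = 439 - 1/5850 = 2568149/5850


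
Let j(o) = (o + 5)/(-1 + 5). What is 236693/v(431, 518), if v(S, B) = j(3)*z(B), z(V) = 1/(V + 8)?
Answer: 62250259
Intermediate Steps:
j(o) = 5/4 + o/4 (j(o) = (5 + o)/4 = (5 + o)*(¼) = 5/4 + o/4)
z(V) = 1/(8 + V)
v(S, B) = 2/(8 + B) (v(S, B) = (5/4 + (¼)*3)/(8 + B) = (5/4 + ¾)/(8 + B) = 2/(8 + B))
236693/v(431, 518) = 236693/((2/(8 + 518))) = 236693/((2/526)) = 236693/((2*(1/526))) = 236693/(1/263) = 236693*263 = 62250259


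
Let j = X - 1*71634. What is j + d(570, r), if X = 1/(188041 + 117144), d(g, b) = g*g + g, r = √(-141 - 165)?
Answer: 77466939661/305185 ≈ 2.5384e+5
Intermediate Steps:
r = 3*I*√34 (r = √(-306) = 3*I*√34 ≈ 17.493*I)
d(g, b) = g + g² (d(g, b) = g² + g = g + g²)
X = 1/305185 ≈ 3.2767e-6
j = -21861622289/305185 (j = 1/305185 - 1*71634 = 1/305185 - 71634 = -21861622289/305185 ≈ -71634.)
j + d(570, r) = -21861622289/305185 + 570*(1 + 570) = -21861622289/305185 + 570*571 = -21861622289/305185 + 325470 = 77466939661/305185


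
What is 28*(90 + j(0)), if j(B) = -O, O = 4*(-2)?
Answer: 2744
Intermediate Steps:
O = -8
j(B) = 8 (j(B) = -1*(-8) = 8)
28*(90 + j(0)) = 28*(90 + 8) = 28*98 = 2744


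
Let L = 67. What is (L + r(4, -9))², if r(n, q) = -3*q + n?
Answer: 9604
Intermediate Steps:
r(n, q) = n - 3*q
(L + r(4, -9))² = (67 + (4 - 3*(-9)))² = (67 + (4 + 27))² = (67 + 31)² = 98² = 9604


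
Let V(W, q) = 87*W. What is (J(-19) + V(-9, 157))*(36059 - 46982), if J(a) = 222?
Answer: 6127803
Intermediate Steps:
(J(-19) + V(-9, 157))*(36059 - 46982) = (222 + 87*(-9))*(36059 - 46982) = (222 - 783)*(-10923) = -561*(-10923) = 6127803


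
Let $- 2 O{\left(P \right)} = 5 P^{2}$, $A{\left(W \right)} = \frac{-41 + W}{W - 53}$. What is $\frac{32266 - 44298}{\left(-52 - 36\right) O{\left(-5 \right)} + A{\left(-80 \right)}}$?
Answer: $- \frac{1600256}{731621} \approx -2.1873$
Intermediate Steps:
$A{\left(W \right)} = \frac{-41 + W}{-53 + W}$
$O{\left(P \right)} = - \frac{5 P^{2}}{2}$
$\frac{32266 - 44298}{\left(-52 - 36\right) O{\left(-5 \right)} + A{\left(-80 \right)}} = \frac{32266 - 44298}{\left(-52 - 36\right) \left(- \frac{5 \left(-5\right)^{2}}{2}\right) + \frac{-41 - 80}{-53 - 80}} = - \frac{12032}{- 88 \left(\left(- \frac{5}{2}\right) 25\right) + \frac{1}{-133} \left(-121\right)} = - \frac{12032}{\left(-88\right) \left(- \frac{125}{2}\right) - - \frac{121}{133}} = - \frac{12032}{5500 + \frac{121}{133}} = - \frac{12032}{\frac{731621}{133}} = \left(-12032\right) \frac{133}{731621} = - \frac{1600256}{731621}$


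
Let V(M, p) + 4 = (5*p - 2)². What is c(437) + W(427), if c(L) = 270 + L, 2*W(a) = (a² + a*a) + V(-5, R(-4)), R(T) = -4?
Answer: 183276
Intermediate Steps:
V(M, p) = -4 + (-2 + 5*p)² (V(M, p) = -4 + (5*p - 2)² = -4 + (-2 + 5*p)²)
W(a) = 240 + a² (W(a) = ((a² + a*a) + (-4 + (-2 + 5*(-4))²))/2 = ((a² + a²) + (-4 + (-2 - 20)²))/2 = (2*a² + (-4 + (-22)²))/2 = (2*a² + (-4 + 484))/2 = (2*a² + 480)/2 = (480 + 2*a²)/2 = 240 + a²)
c(437) + W(427) = (270 + 437) + (240 + 427²) = 707 + (240 + 182329) = 707 + 182569 = 183276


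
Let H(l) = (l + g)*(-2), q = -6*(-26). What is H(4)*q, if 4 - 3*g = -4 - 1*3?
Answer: -2392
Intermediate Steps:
g = 11/3 (g = 4/3 - (-4 - 1*3)/3 = 4/3 - (-4 - 3)/3 = 4/3 - ⅓*(-7) = 4/3 + 7/3 = 11/3 ≈ 3.6667)
q = 156
H(l) = -22/3 - 2*l (H(l) = (l + 11/3)*(-2) = (11/3 + l)*(-2) = -22/3 - 2*l)
H(4)*q = (-22/3 - 2*4)*156 = (-22/3 - 8)*156 = -46/3*156 = -2392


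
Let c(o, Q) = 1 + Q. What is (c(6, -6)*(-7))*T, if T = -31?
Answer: -1085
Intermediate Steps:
(c(6, -6)*(-7))*T = ((1 - 6)*(-7))*(-31) = -5*(-7)*(-31) = 35*(-31) = -1085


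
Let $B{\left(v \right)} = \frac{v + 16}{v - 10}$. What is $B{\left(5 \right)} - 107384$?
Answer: $- \frac{536941}{5} \approx -1.0739 \cdot 10^{5}$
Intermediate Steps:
$B{\left(v \right)} = \frac{16 + v}{-10 + v}$
$B{\left(5 \right)} - 107384 = \frac{16 + 5}{-10 + 5} - 107384 = \frac{1}{-5} \cdot 21 - 107384 = \left(- \frac{1}{5}\right) 21 - 107384 = - \frac{21}{5} - 107384 = - \frac{536941}{5}$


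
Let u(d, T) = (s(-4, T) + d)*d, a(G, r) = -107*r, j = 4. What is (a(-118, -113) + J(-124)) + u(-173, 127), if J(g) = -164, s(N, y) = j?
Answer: 41164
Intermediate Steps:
s(N, y) = 4
u(d, T) = d*(4 + d) (u(d, T) = (4 + d)*d = d*(4 + d))
(a(-118, -113) + J(-124)) + u(-173, 127) = (-107*(-113) - 164) - 173*(4 - 173) = (12091 - 164) - 173*(-169) = 11927 + 29237 = 41164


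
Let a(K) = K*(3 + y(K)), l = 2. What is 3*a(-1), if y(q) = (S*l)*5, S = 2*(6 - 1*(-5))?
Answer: -669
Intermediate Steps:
S = 22 (S = 2*(6 + 5) = 2*11 = 22)
y(q) = 220 (y(q) = (22*2)*5 = 44*5 = 220)
a(K) = 223*K (a(K) = K*(3 + 220) = K*223 = 223*K)
3*a(-1) = 3*(223*(-1)) = 3*(-223) = -669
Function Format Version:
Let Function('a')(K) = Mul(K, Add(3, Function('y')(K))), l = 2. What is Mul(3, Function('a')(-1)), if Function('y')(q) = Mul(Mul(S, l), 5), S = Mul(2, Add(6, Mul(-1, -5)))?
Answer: -669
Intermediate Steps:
S = 22 (S = Mul(2, Add(6, 5)) = Mul(2, 11) = 22)
Function('y')(q) = 220 (Function('y')(q) = Mul(Mul(22, 2), 5) = Mul(44, 5) = 220)
Function('a')(K) = Mul(223, K) (Function('a')(K) = Mul(K, Add(3, 220)) = Mul(K, 223) = Mul(223, K))
Mul(3, Function('a')(-1)) = Mul(3, Mul(223, -1)) = Mul(3, -223) = -669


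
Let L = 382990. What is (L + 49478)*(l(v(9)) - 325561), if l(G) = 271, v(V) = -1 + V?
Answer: -140677515720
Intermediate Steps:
(L + 49478)*(l(v(9)) - 325561) = (382990 + 49478)*(271 - 325561) = 432468*(-325290) = -140677515720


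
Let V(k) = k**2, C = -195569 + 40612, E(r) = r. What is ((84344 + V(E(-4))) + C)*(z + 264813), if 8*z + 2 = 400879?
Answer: -177860740457/8 ≈ -2.2233e+10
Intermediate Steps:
z = 400877/8 (z = -1/4 + (1/8)*400879 = -1/4 + 400879/8 = 400877/8 ≈ 50110.)
C = -154957
((84344 + V(E(-4))) + C)*(z + 264813) = ((84344 + (-4)**2) - 154957)*(400877/8 + 264813) = ((84344 + 16) - 154957)*(2519381/8) = (84360 - 154957)*(2519381/8) = -70597*2519381/8 = -177860740457/8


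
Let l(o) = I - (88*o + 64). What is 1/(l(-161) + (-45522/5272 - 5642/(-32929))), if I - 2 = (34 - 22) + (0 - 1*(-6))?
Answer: 6676988/94249268923 ≈ 7.0844e-5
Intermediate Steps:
I = 20 (I = 2 + ((34 - 22) + (0 - 1*(-6))) = 2 + (12 + (0 + 6)) = 2 + (12 + 6) = 2 + 18 = 20)
l(o) = -44 - 88*o (l(o) = 20 - (88*o + 64) = 20 - (64 + 88*o) = 20 + (-64 - 88*o) = -44 - 88*o)
1/(l(-161) + (-45522/5272 - 5642/(-32929))) = 1/((-44 - 88*(-161)) + (-45522/5272 - 5642/(-32929))) = 1/((-44 + 14168) + (-45522*1/5272 - 5642*(-1/32929))) = 1/(14124 + (-22761/2636 + 434/2533)) = 1/(14124 - 56509589/6676988) = 1/(94249268923/6676988) = 6676988/94249268923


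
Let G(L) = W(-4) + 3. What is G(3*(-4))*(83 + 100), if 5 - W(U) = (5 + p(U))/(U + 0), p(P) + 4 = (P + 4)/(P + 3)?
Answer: 6039/4 ≈ 1509.8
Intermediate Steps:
p(P) = -4 + (4 + P)/(3 + P) (p(P) = -4 + (P + 4)/(P + 3) = -4 + (4 + P)/(3 + P))
W(U) = 5 - (5 + (-8 - 3*U)/(3 + U))/U (W(U) = 5 - (5 + (-8 - 3*U)/(3 + U))/(U + 0) = 5 - (5 + (-8 - 3*U)/(3 + U))/U)
G(L) = 33/4 (G(L) = (-7 + 5*(-4)² + 13*(-4))/((-4)*(3 - 4)) + 3 = -¼*(-7 + 5*16 - 52)/(-1) + 3 = -¼*(-1)*(-7 + 80 - 52) + 3 = -¼*(-1)*21 + 3 = 21/4 + 3 = 33/4)
G(3*(-4))*(83 + 100) = 33*(83 + 100)/4 = (33/4)*183 = 6039/4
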